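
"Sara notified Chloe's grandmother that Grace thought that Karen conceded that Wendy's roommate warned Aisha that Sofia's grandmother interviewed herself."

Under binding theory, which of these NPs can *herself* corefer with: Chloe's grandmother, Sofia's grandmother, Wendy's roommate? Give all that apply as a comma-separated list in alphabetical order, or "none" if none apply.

*herself* is a reflexive; Principle A requires it to be bound within its binding domain — the clause headed by 'interviewed'.
— Chloe's grandmother: object of the matrix clause; c-commands the reflexive but lies outside its binding domain — cannot bind it (Principle A).
— Sofia's grandmother: subject of the clause headed by 'interviewed'; c-commands the reflexive within its binding domain — allowed (Principle A).
— Wendy's roommate: subject of the clause headed by 'warned'; c-commands the reflexive but lies outside its binding domain — cannot bind it (Principle A).

Sofia's grandmother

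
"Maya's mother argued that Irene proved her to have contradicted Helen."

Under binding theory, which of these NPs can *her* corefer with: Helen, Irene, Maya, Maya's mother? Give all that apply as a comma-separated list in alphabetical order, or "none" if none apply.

Maya, Maya's mother

*her* is a pronoun; Principle B requires it to be free in its binding domain — the clause headed by 'proved'.
— Helen: object of the clause headed by 'contradicted'; is c-commanded by the pronoun; coreference would bind this R-expression — blocked (Principle C).
— Irene: subject of the clause headed by 'proved'; c-commands the pronoun within its binding domain — blocked (Principle B).
— Maya: possessor inside the subject DP of the matrix clause; does not c-command the pronoun — Principle B does not apply; allowed.
— Maya's mother: subject of the matrix clause; c-commands the pronoun but lies outside its binding domain — allowed.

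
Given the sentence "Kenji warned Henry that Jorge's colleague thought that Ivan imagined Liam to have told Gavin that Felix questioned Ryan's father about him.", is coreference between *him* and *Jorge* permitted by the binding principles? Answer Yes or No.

Yes

*him* is a pronoun; Principle B requires it to be free in its binding domain — the clause headed by 'questioned'.
— Jorge: possessor inside the subject DP of the clause headed by 'thought'; does not c-command the pronoun — Principle B does not apply; allowed.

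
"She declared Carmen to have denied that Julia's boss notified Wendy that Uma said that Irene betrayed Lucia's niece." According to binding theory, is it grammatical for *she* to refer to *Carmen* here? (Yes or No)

No

*Carmen* is an R-expression; Principle C requires it to be free (not bound by any c-commanding expression).
— she: subject of the matrix clause; the pronoun c-commands the R-expression — coreference blocked (Principle C).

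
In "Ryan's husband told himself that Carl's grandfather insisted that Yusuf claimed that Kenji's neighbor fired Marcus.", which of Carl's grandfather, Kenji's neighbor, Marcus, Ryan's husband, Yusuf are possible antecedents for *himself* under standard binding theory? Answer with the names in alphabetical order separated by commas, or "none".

Ryan's husband

*himself* is a reflexive; Principle A requires it to be bound within its binding domain — the matrix clause.
— Carl's grandfather: subject of the clause headed by 'insisted'; does not c-command the reflexive — cannot bind it (Principle A).
— Kenji's neighbor: subject of the clause headed by 'fired'; does not c-command the reflexive — cannot bind it (Principle A).
— Marcus: object of the clause headed by 'fired'; does not c-command the reflexive — cannot bind it (Principle A).
— Ryan's husband: subject of the matrix clause; c-commands the reflexive within its binding domain — allowed (Principle A).
— Yusuf: subject of the clause headed by 'claimed'; does not c-command the reflexive — cannot bind it (Principle A).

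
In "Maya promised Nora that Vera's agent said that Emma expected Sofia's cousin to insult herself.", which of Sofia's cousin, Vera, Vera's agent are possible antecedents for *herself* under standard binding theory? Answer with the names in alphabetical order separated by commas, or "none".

Sofia's cousin

*herself* is a reflexive; Principle A requires it to be bound within its binding domain — the clause headed by 'insult'.
— Sofia's cousin: subject of the clause headed by 'insult'; c-commands the reflexive within its binding domain — allowed (Principle A).
— Vera: possessor inside the subject DP of the clause headed by 'said'; does not c-command the reflexive — cannot bind it (Principle A).
— Vera's agent: subject of the clause headed by 'said'; c-commands the reflexive but lies outside its binding domain — cannot bind it (Principle A).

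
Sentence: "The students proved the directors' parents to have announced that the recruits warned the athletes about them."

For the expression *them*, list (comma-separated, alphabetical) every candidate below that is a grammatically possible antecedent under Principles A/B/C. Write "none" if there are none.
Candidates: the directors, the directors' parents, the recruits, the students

*them* is a pronoun; Principle B requires it to be free in its binding domain — the clause headed by 'warned'.
— the directors: possessor inside the subject DP of the clause headed by 'announced'; does not c-command the pronoun — Principle B does not apply; allowed.
— the directors' parents: subject of the clause headed by 'announced'; c-commands the pronoun but lies outside its binding domain — allowed.
— the recruits: subject of the clause headed by 'warned'; c-commands the pronoun within its binding domain — blocked (Principle B).
— the students: subject of the matrix clause; c-commands the pronoun but lies outside its binding domain — allowed.

the directors, the directors' parents, the students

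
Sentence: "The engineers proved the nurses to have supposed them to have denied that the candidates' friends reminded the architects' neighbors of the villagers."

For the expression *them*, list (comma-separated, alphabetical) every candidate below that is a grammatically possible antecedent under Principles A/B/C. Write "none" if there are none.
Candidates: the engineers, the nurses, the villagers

*them* is a pronoun; Principle B requires it to be free in its binding domain — the clause headed by 'supposed'.
— the engineers: subject of the matrix clause; c-commands the pronoun but lies outside its binding domain — allowed.
— the nurses: subject of the clause headed by 'supposed'; c-commands the pronoun within its binding domain — blocked (Principle B).
— the villagers: second object of the clause headed by 'reminded'; is c-commanded by the pronoun; coreference would bind this R-expression — blocked (Principle C).

the engineers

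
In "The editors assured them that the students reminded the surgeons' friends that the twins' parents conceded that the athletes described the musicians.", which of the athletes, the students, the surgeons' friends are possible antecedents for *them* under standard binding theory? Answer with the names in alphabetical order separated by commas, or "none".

none

*them* is a pronoun; Principle B requires it to be free in its binding domain — the matrix clause.
— the athletes: subject of the clause headed by 'described'; is c-commanded by the pronoun; coreference would bind this R-expression — blocked (Principle C).
— the students: subject of the clause headed by 'reminded'; is c-commanded by the pronoun; coreference would bind this R-expression — blocked (Principle C).
— the surgeons' friends: object of the clause headed by 'reminded'; is c-commanded by the pronoun; coreference would bind this R-expression — blocked (Principle C).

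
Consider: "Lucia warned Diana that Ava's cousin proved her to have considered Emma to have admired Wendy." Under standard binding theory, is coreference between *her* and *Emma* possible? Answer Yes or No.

No

*Emma* is an R-expression; Principle C requires it to be free (not bound by any c-commanding expression).
— her: subject of the clause headed by 'considered'; the pronoun c-commands the R-expression — coreference blocked (Principle C).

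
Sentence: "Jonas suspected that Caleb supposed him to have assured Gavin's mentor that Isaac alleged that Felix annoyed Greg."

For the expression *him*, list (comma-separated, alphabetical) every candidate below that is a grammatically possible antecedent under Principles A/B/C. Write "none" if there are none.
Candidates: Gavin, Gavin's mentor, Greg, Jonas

Jonas

*him* is a pronoun; Principle B requires it to be free in its binding domain — the clause headed by 'supposed'.
— Gavin: possessor inside the object DP of the clause headed by 'assured'; is c-commanded by the pronoun; coreference would bind this R-expression — blocked (Principle C).
— Gavin's mentor: object of the clause headed by 'assured'; is c-commanded by the pronoun; coreference would bind this R-expression — blocked (Principle C).
— Greg: object of the clause headed by 'annoyed'; is c-commanded by the pronoun; coreference would bind this R-expression — blocked (Principle C).
— Jonas: subject of the matrix clause; c-commands the pronoun but lies outside its binding domain — allowed.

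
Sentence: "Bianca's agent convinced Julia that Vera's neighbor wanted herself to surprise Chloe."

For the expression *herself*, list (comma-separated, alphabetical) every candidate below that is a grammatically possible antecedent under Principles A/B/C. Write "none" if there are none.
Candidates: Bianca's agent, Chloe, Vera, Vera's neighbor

*herself* is a reflexive; Principle A requires it to be bound within its binding domain — the clause headed by 'wanted'.
— Bianca's agent: subject of the matrix clause; c-commands the reflexive but lies outside its binding domain — cannot bind it (Principle A).
— Chloe: object of the clause headed by 'surprise'; does not c-command the reflexive — cannot bind it (Principle A).
— Vera: possessor inside the subject DP of the clause headed by 'wanted'; does not c-command the reflexive — cannot bind it (Principle A).
— Vera's neighbor: subject of the clause headed by 'wanted'; c-commands the reflexive within its binding domain — allowed (Principle A).

Vera's neighbor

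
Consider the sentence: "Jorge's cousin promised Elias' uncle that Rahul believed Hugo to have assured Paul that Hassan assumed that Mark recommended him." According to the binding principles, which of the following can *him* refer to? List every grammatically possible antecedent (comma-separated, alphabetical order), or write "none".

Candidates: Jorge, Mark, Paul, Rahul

Jorge, Paul, Rahul

*him* is a pronoun; Principle B requires it to be free in its binding domain — the clause headed by 'recommended'.
— Jorge: possessor inside the subject DP of the matrix clause; does not c-command the pronoun — Principle B does not apply; allowed.
— Mark: subject of the clause headed by 'recommended'; c-commands the pronoun within its binding domain — blocked (Principle B).
— Paul: object of the clause headed by 'assured'; c-commands the pronoun but lies outside its binding domain — allowed.
— Rahul: subject of the clause headed by 'believed'; c-commands the pronoun but lies outside its binding domain — allowed.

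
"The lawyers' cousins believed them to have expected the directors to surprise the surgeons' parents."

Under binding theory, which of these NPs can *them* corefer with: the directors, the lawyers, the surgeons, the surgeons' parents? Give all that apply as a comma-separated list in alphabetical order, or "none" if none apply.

the lawyers

*them* is a pronoun; Principle B requires it to be free in its binding domain — the matrix clause.
— the directors: subject of the clause headed by 'surprise'; is c-commanded by the pronoun; coreference would bind this R-expression — blocked (Principle C).
— the lawyers: possessor inside the subject DP of the matrix clause; does not c-command the pronoun — Principle B does not apply; allowed.
— the surgeons: possessor inside the object DP of the clause headed by 'surprise'; is c-commanded by the pronoun; coreference would bind this R-expression — blocked (Principle C).
— the surgeons' parents: object of the clause headed by 'surprise'; is c-commanded by the pronoun; coreference would bind this R-expression — blocked (Principle C).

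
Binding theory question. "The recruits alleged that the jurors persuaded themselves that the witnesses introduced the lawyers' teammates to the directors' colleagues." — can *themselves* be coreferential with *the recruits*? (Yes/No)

*themselves* is a reflexive; Principle A requires it to be bound within its binding domain — the clause headed by 'persuaded'.
— the recruits: subject of the matrix clause; c-commands the reflexive but lies outside its binding domain — cannot bind it (Principle A).

No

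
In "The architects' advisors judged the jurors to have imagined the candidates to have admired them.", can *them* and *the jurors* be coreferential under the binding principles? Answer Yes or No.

*the jurors* is an R-expression; Principle C requires it to be free (not bound by any c-commanding expression).
— them: object of the clause headed by 'admired'; the pronoun does not c-command the R-expression — coreference allowed.

Yes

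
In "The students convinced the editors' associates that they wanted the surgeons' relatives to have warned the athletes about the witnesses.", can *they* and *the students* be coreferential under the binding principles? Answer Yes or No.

Yes

*the students* is an R-expression; Principle C requires it to be free (not bound by any c-commanding expression).
— they: subject of the clause headed by 'wanted'; the pronoun does not c-command the R-expression — coreference allowed.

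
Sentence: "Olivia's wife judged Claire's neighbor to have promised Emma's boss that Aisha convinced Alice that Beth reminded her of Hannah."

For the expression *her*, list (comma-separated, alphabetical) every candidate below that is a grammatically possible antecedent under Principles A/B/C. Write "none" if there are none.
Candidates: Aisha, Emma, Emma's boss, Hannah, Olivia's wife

*her* is a pronoun; Principle B requires it to be free in its binding domain — the clause headed by 'reminded'.
— Aisha: subject of the clause headed by 'convinced'; c-commands the pronoun but lies outside its binding domain — allowed.
— Emma: possessor inside the object DP of the clause headed by 'promised'; does not c-command the pronoun — Principle B does not apply; allowed.
— Emma's boss: object of the clause headed by 'promised'; c-commands the pronoun but lies outside its binding domain — allowed.
— Hannah: second object of the clause headed by 'reminded'; is c-commanded by the pronoun; coreference would bind this R-expression — blocked (Principle C).
— Olivia's wife: subject of the matrix clause; c-commands the pronoun but lies outside its binding domain — allowed.

Aisha, Emma, Emma's boss, Olivia's wife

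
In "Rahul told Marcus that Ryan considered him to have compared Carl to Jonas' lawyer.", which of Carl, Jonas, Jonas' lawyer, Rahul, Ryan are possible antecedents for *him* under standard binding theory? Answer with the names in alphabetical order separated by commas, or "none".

Rahul

*him* is a pronoun; Principle B requires it to be free in its binding domain — the clause headed by 'considered'.
— Carl: object of the clause headed by 'compared'; is c-commanded by the pronoun; coreference would bind this R-expression — blocked (Principle C).
— Jonas: possessor inside the second object DP of the clause headed by 'compared'; is c-commanded by the pronoun; coreference would bind this R-expression — blocked (Principle C).
— Jonas' lawyer: second object of the clause headed by 'compared'; is c-commanded by the pronoun; coreference would bind this R-expression — blocked (Principle C).
— Rahul: subject of the matrix clause; c-commands the pronoun but lies outside its binding domain — allowed.
— Ryan: subject of the clause headed by 'considered'; c-commands the pronoun within its binding domain — blocked (Principle B).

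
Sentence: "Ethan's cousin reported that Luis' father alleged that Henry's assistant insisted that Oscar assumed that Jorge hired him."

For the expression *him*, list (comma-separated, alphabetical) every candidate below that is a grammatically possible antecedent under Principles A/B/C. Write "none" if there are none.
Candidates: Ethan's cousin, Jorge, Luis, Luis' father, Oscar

Ethan's cousin, Luis, Luis' father, Oscar

*him* is a pronoun; Principle B requires it to be free in its binding domain — the clause headed by 'hired'.
— Ethan's cousin: subject of the matrix clause; c-commands the pronoun but lies outside its binding domain — allowed.
— Jorge: subject of the clause headed by 'hired'; c-commands the pronoun within its binding domain — blocked (Principle B).
— Luis: possessor inside the subject DP of the clause headed by 'alleged'; does not c-command the pronoun — Principle B does not apply; allowed.
— Luis' father: subject of the clause headed by 'alleged'; c-commands the pronoun but lies outside its binding domain — allowed.
— Oscar: subject of the clause headed by 'assumed'; c-commands the pronoun but lies outside its binding domain — allowed.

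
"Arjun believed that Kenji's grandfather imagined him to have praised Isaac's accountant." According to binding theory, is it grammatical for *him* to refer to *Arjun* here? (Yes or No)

*Arjun* is an R-expression; Principle C requires it to be free (not bound by any c-commanding expression).
— him: subject of the clause headed by 'praised'; the pronoun does not c-command the R-expression — coreference allowed.

Yes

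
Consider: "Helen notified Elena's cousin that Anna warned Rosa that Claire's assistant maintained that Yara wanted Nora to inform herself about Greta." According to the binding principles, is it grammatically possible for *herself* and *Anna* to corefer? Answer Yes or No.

No

*herself* is a reflexive; Principle A requires it to be bound within its binding domain — the clause headed by 'inform'.
— Anna: subject of the clause headed by 'warned'; c-commands the reflexive but lies outside its binding domain — cannot bind it (Principle A).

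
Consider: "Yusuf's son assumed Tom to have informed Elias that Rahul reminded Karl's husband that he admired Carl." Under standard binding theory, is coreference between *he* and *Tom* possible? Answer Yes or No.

Yes

*Tom* is an R-expression; Principle C requires it to be free (not bound by any c-commanding expression).
— he: subject of the clause headed by 'admired'; the pronoun does not c-command the R-expression — coreference allowed.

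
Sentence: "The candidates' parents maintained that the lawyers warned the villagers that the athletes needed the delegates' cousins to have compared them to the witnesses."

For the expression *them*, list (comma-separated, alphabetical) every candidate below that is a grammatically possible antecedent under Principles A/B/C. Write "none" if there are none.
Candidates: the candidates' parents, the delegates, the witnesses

the candidates' parents, the delegates

*them* is a pronoun; Principle B requires it to be free in its binding domain — the clause headed by 'compared'.
— the candidates' parents: subject of the matrix clause; c-commands the pronoun but lies outside its binding domain — allowed.
— the delegates: possessor inside the subject DP of the clause headed by 'compared'; does not c-command the pronoun — Principle B does not apply; allowed.
— the witnesses: second object of the clause headed by 'compared'; is c-commanded by the pronoun; coreference would bind this R-expression — blocked (Principle C).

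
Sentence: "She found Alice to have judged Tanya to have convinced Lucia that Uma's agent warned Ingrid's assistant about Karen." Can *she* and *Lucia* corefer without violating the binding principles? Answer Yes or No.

No

*Lucia* is an R-expression; Principle C requires it to be free (not bound by any c-commanding expression).
— she: subject of the matrix clause; the pronoun c-commands the R-expression — coreference blocked (Principle C).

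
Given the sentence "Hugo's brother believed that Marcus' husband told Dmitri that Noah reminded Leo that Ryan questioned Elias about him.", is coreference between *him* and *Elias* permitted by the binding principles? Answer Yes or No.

No

*him* is a pronoun; Principle B requires it to be free in its binding domain — the clause headed by 'questioned'.
— Elias: object of the clause headed by 'questioned'; c-commands the pronoun within its binding domain — blocked (Principle B).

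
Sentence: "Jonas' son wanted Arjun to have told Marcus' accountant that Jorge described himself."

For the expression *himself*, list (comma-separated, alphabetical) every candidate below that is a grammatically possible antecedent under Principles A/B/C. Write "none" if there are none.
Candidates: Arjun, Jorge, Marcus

*himself* is a reflexive; Principle A requires it to be bound within its binding domain — the clause headed by 'described'.
— Arjun: subject of the clause headed by 'told'; c-commands the reflexive but lies outside its binding domain — cannot bind it (Principle A).
— Jorge: subject of the clause headed by 'described'; c-commands the reflexive within its binding domain — allowed (Principle A).
— Marcus: possessor inside the object DP of the clause headed by 'told'; does not c-command the reflexive — cannot bind it (Principle A).

Jorge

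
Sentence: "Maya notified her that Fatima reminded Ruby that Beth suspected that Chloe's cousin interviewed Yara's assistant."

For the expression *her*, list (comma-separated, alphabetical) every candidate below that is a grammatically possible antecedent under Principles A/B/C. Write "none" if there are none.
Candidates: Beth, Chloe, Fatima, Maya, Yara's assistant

*her* is a pronoun; Principle B requires it to be free in its binding domain — the matrix clause.
— Beth: subject of the clause headed by 'suspected'; is c-commanded by the pronoun; coreference would bind this R-expression — blocked (Principle C).
— Chloe: possessor inside the subject DP of the clause headed by 'interviewed'; is c-commanded by the pronoun; coreference would bind this R-expression — blocked (Principle C).
— Fatima: subject of the clause headed by 'reminded'; is c-commanded by the pronoun; coreference would bind this R-expression — blocked (Principle C).
— Maya: subject of the matrix clause; c-commands the pronoun within its binding domain — blocked (Principle B).
— Yara's assistant: object of the clause headed by 'interviewed'; is c-commanded by the pronoun; coreference would bind this R-expression — blocked (Principle C).

none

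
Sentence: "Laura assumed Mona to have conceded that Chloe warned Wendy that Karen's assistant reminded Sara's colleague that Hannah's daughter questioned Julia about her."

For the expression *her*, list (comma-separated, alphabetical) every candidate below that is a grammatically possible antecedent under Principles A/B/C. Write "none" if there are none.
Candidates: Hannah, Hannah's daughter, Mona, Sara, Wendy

*her* is a pronoun; Principle B requires it to be free in its binding domain — the clause headed by 'questioned'.
— Hannah: possessor inside the subject DP of the clause headed by 'questioned'; does not c-command the pronoun — Principle B does not apply; allowed.
— Hannah's daughter: subject of the clause headed by 'questioned'; c-commands the pronoun within its binding domain — blocked (Principle B).
— Mona: subject of the clause headed by 'conceded'; c-commands the pronoun but lies outside its binding domain — allowed.
— Sara: possessor inside the object DP of the clause headed by 'reminded'; does not c-command the pronoun — Principle B does not apply; allowed.
— Wendy: object of the clause headed by 'warned'; c-commands the pronoun but lies outside its binding domain — allowed.

Hannah, Mona, Sara, Wendy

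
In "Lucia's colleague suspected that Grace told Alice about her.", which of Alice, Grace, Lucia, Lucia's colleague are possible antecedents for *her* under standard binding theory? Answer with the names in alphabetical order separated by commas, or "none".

*her* is a pronoun; Principle B requires it to be free in its binding domain — the clause headed by 'told'.
— Alice: object of the clause headed by 'told'; c-commands the pronoun within its binding domain — blocked (Principle B).
— Grace: subject of the clause headed by 'told'; c-commands the pronoun within its binding domain — blocked (Principle B).
— Lucia: possessor inside the subject DP of the matrix clause; does not c-command the pronoun — Principle B does not apply; allowed.
— Lucia's colleague: subject of the matrix clause; c-commands the pronoun but lies outside its binding domain — allowed.

Lucia, Lucia's colleague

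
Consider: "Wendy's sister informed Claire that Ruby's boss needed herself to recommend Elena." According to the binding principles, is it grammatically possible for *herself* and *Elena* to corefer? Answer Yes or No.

No

*herself* is a reflexive; Principle A requires it to be bound within its binding domain — the clause headed by 'needed'.
— Elena: object of the clause headed by 'recommend'; does not c-command the reflexive — cannot bind it (Principle A).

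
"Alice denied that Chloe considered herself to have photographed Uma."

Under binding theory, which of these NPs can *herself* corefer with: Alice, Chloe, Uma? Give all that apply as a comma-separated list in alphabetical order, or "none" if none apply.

Chloe

*herself* is a reflexive; Principle A requires it to be bound within its binding domain — the clause headed by 'considered'.
— Alice: subject of the matrix clause; c-commands the reflexive but lies outside its binding domain — cannot bind it (Principle A).
— Chloe: subject of the clause headed by 'considered'; c-commands the reflexive within its binding domain — allowed (Principle A).
— Uma: object of the clause headed by 'photographed'; does not c-command the reflexive — cannot bind it (Principle A).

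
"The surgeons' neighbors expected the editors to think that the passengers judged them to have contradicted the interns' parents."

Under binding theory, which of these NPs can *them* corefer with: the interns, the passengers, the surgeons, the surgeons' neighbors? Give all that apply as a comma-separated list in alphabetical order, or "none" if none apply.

the surgeons, the surgeons' neighbors

*them* is a pronoun; Principle B requires it to be free in its binding domain — the clause headed by 'judged'.
— the interns: possessor inside the object DP of the clause headed by 'contradicted'; is c-commanded by the pronoun; coreference would bind this R-expression — blocked (Principle C).
— the passengers: subject of the clause headed by 'judged'; c-commands the pronoun within its binding domain — blocked (Principle B).
— the surgeons: possessor inside the subject DP of the matrix clause; does not c-command the pronoun — Principle B does not apply; allowed.
— the surgeons' neighbors: subject of the matrix clause; c-commands the pronoun but lies outside its binding domain — allowed.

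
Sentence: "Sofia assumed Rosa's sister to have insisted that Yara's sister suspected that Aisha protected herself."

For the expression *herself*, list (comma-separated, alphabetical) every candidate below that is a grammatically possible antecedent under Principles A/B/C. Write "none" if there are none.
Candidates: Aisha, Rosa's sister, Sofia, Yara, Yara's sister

*herself* is a reflexive; Principle A requires it to be bound within its binding domain — the clause headed by 'protected'.
— Aisha: subject of the clause headed by 'protected'; c-commands the reflexive within its binding domain — allowed (Principle A).
— Rosa's sister: subject of the clause headed by 'insisted'; c-commands the reflexive but lies outside its binding domain — cannot bind it (Principle A).
— Sofia: subject of the matrix clause; c-commands the reflexive but lies outside its binding domain — cannot bind it (Principle A).
— Yara: possessor inside the subject DP of the clause headed by 'suspected'; does not c-command the reflexive — cannot bind it (Principle A).
— Yara's sister: subject of the clause headed by 'suspected'; c-commands the reflexive but lies outside its binding domain — cannot bind it (Principle A).

Aisha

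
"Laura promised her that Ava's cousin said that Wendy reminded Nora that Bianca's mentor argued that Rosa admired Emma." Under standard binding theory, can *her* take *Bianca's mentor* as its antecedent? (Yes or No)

*her* is a pronoun; Principle B requires it to be free in its binding domain — the matrix clause.
— Bianca's mentor: subject of the clause headed by 'argued'; is c-commanded by the pronoun; coreference would bind this R-expression — blocked (Principle C).

No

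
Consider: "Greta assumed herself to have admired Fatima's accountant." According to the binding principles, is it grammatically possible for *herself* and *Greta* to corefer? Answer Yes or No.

Yes

*herself* is a reflexive; Principle A requires it to be bound within its binding domain — the matrix clause.
— Greta: subject of the matrix clause; c-commands the reflexive within its binding domain — allowed (Principle A).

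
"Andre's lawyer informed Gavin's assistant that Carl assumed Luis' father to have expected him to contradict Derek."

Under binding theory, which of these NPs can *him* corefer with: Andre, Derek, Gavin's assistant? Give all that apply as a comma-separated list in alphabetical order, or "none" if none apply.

*him* is a pronoun; Principle B requires it to be free in its binding domain — the clause headed by 'expected'.
— Andre: possessor inside the subject DP of the matrix clause; does not c-command the pronoun — Principle B does not apply; allowed.
— Derek: object of the clause headed by 'contradict'; is c-commanded by the pronoun; coreference would bind this R-expression — blocked (Principle C).
— Gavin's assistant: object of the matrix clause; c-commands the pronoun but lies outside its binding domain — allowed.

Andre, Gavin's assistant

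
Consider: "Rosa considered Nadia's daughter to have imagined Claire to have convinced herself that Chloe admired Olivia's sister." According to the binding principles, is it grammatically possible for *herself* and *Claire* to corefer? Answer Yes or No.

Yes

*herself* is a reflexive; Principle A requires it to be bound within its binding domain — the clause headed by 'convinced'.
— Claire: subject of the clause headed by 'convinced'; c-commands the reflexive within its binding domain — allowed (Principle A).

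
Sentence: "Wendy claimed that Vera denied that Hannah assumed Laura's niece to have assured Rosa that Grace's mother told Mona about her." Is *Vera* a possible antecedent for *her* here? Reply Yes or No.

*her* is a pronoun; Principle B requires it to be free in its binding domain — the clause headed by 'told'.
— Vera: subject of the clause headed by 'denied'; c-commands the pronoun but lies outside its binding domain — allowed.

Yes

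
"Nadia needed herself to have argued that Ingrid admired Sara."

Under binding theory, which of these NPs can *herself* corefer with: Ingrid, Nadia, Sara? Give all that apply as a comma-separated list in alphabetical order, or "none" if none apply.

*herself* is a reflexive; Principle A requires it to be bound within its binding domain — the matrix clause.
— Ingrid: subject of the clause headed by 'admired'; does not c-command the reflexive — cannot bind it (Principle A).
— Nadia: subject of the matrix clause; c-commands the reflexive within its binding domain — allowed (Principle A).
— Sara: object of the clause headed by 'admired'; does not c-command the reflexive — cannot bind it (Principle A).

Nadia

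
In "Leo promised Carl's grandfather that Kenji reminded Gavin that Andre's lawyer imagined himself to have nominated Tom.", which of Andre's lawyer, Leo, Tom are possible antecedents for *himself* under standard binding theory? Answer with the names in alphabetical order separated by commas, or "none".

*himself* is a reflexive; Principle A requires it to be bound within its binding domain — the clause headed by 'imagined'.
— Andre's lawyer: subject of the clause headed by 'imagined'; c-commands the reflexive within its binding domain — allowed (Principle A).
— Leo: subject of the matrix clause; c-commands the reflexive but lies outside its binding domain — cannot bind it (Principle A).
— Tom: object of the clause headed by 'nominated'; does not c-command the reflexive — cannot bind it (Principle A).

Andre's lawyer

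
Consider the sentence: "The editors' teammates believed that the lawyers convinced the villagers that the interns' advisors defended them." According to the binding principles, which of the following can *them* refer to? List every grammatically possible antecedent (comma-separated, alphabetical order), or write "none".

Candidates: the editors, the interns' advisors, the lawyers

the editors, the lawyers

*them* is a pronoun; Principle B requires it to be free in its binding domain — the clause headed by 'defended'.
— the editors: possessor inside the subject DP of the matrix clause; does not c-command the pronoun — Principle B does not apply; allowed.
— the interns' advisors: subject of the clause headed by 'defended'; c-commands the pronoun within its binding domain — blocked (Principle B).
— the lawyers: subject of the clause headed by 'convinced'; c-commands the pronoun but lies outside its binding domain — allowed.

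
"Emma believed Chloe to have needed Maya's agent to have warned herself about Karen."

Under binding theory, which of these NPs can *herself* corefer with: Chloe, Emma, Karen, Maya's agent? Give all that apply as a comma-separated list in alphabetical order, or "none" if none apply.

*herself* is a reflexive; Principle A requires it to be bound within its binding domain — the clause headed by 'warned'.
— Chloe: subject of the clause headed by 'needed'; c-commands the reflexive but lies outside its binding domain — cannot bind it (Principle A).
— Emma: subject of the matrix clause; c-commands the reflexive but lies outside its binding domain — cannot bind it (Principle A).
— Karen: second object of the clause headed by 'warned'; does not c-command the reflexive — cannot bind it (Principle A).
— Maya's agent: subject of the clause headed by 'warned'; c-commands the reflexive within its binding domain — allowed (Principle A).

Maya's agent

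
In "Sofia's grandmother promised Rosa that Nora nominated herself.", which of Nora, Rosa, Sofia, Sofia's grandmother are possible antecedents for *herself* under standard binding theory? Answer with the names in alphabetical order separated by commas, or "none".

Nora

*herself* is a reflexive; Principle A requires it to be bound within its binding domain — the clause headed by 'nominated'.
— Nora: subject of the clause headed by 'nominated'; c-commands the reflexive within its binding domain — allowed (Principle A).
— Rosa: object of the matrix clause; c-commands the reflexive but lies outside its binding domain — cannot bind it (Principle A).
— Sofia: possessor inside the subject DP of the matrix clause; does not c-command the reflexive — cannot bind it (Principle A).
— Sofia's grandmother: subject of the matrix clause; c-commands the reflexive but lies outside its binding domain — cannot bind it (Principle A).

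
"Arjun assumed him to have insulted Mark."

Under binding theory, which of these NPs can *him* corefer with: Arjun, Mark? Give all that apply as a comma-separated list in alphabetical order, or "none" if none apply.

none

*him* is a pronoun; Principle B requires it to be free in its binding domain — the matrix clause.
— Arjun: subject of the matrix clause; c-commands the pronoun within its binding domain — blocked (Principle B).
— Mark: object of the clause headed by 'insulted'; is c-commanded by the pronoun; coreference would bind this R-expression — blocked (Principle C).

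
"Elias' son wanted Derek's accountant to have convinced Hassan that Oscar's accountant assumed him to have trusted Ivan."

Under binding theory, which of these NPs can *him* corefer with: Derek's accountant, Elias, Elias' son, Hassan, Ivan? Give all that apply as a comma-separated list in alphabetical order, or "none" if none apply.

*him* is a pronoun; Principle B requires it to be free in its binding domain — the clause headed by 'assumed'.
— Derek's accountant: subject of the clause headed by 'convinced'; c-commands the pronoun but lies outside its binding domain — allowed.
— Elias: possessor inside the subject DP of the matrix clause; does not c-command the pronoun — Principle B does not apply; allowed.
— Elias' son: subject of the matrix clause; c-commands the pronoun but lies outside its binding domain — allowed.
— Hassan: object of the clause headed by 'convinced'; c-commands the pronoun but lies outside its binding domain — allowed.
— Ivan: object of the clause headed by 'trusted'; is c-commanded by the pronoun; coreference would bind this R-expression — blocked (Principle C).

Derek's accountant, Elias, Elias' son, Hassan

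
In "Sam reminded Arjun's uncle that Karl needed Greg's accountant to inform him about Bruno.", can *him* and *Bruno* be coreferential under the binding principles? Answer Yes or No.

No

*Bruno* is an R-expression; Principle C requires it to be free (not bound by any c-commanding expression).
— him: object of the clause headed by 'inform'; the pronoun c-commands the R-expression — coreference blocked (Principle C).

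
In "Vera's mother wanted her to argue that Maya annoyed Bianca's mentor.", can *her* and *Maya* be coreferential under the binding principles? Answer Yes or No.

No

*Maya* is an R-expression; Principle C requires it to be free (not bound by any c-commanding expression).
— her: subject of the clause headed by 'argue'; the pronoun c-commands the R-expression — coreference blocked (Principle C).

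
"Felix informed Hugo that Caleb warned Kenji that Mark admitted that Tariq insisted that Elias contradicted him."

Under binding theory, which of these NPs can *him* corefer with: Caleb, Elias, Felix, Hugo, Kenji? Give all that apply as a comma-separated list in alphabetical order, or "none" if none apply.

*him* is a pronoun; Principle B requires it to be free in its binding domain — the clause headed by 'contradicted'.
— Caleb: subject of the clause headed by 'warned'; c-commands the pronoun but lies outside its binding domain — allowed.
— Elias: subject of the clause headed by 'contradicted'; c-commands the pronoun within its binding domain — blocked (Principle B).
— Felix: subject of the matrix clause; c-commands the pronoun but lies outside its binding domain — allowed.
— Hugo: object of the matrix clause; c-commands the pronoun but lies outside its binding domain — allowed.
— Kenji: object of the clause headed by 'warned'; c-commands the pronoun but lies outside its binding domain — allowed.

Caleb, Felix, Hugo, Kenji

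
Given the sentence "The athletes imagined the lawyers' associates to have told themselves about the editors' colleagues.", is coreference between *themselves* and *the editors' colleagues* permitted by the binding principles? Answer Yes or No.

*themselves* is a reflexive; Principle A requires it to be bound within its binding domain — the clause headed by 'told'.
— the editors' colleagues: second object of the clause headed by 'told'; does not c-command the reflexive — cannot bind it (Principle A).

No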